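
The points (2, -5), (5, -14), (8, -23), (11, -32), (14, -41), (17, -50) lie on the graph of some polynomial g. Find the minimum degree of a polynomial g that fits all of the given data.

Forward differences of the values at x = 2, 5, 8, 11, 14, 17:
  g  : -5  -14  -23  -32  -41  -50
  Δ  : -9  -9  -9  -9  -9
  Δ^2: 0  0  0  0
  Δ^3: 0  0  0
  Δ^4: 0  0
  Δ^5: 0
The first differences are constant (-9) and nonzero, while all higher differences vanish, so the minimal degree is 1.

1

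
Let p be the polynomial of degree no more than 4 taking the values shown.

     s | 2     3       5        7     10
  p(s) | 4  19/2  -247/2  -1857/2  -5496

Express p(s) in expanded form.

Using the Lagrange interpolation formula with nodes 2, 3, 5, 7, 10:
  L_0(s) = (s - 3)(s - 5)(s - 7)(s - 10) / 120
  L_1(s) = (s - 2)(s - 5)(s - 7)(s - 10) / -56
  L_2(s) = (s - 2)(s - 3)(s - 7)(s - 10) / 60
  L_3(s) = (s - 2)(s - 3)(s - 5)(s - 10) / -120
  L_4(s) = (s - 2)(s - 3)(s - 5)(s - 7) / 840
Then p(s) = 4·L_0(s) + 19/2·L_1(s) - 247/2·L_2(s) - 1857/2·L_3(s) - 5496·L_4(s).
Expanding and collecting terms gives p(s) = -s^4 + 5s^3 - 5s^2 + (1/2)s - 1.
Check: p(5) = -247/2. ✓

p(s) = -s^4 + 5s^3 - 5s^2 + (1/2)s - 1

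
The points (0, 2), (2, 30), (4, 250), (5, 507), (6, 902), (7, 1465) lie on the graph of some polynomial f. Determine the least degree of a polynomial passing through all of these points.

3

Divided differences on the nodes 0, 2, 4, 5, 6, 7:
  order 0: 2  30  250  507  902  1465
  order 1: 14  110  257  395  563
  order 2: 24  49  69  84
  order 3: 5  5  5
  order 4: 0  0
  order 5: 0
The order-3 divided differences are all 5 (nonzero) and every higher order vanishes, so the data lies on a polynomial of degree exactly 3.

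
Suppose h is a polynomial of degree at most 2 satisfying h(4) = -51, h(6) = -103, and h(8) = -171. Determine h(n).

h(n) = -2n^2 - 6n + 5

Write h(n) = an^2 + bn + c. Substituting each data point gives a linear system:
  16a + 4b + c = -51
  36a + 6b + c = -103
  64a + 8b + c = -171
Solving the system yields a = -2, b = -6, c = 5.
So h(n) = -2n^2 - 6n + 5.
Check: h(8) = -171. ✓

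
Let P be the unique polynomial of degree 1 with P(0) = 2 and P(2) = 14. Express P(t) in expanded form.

P(t) = 6t + 2

Using the Lagrange interpolation formula with nodes 0, 2:
  L_0(t) = (t - 2) / -2
  L_1(t) = t / 2
Then P(t) = 2·L_0(t) + 14·L_1(t).
Expanding and collecting terms gives P(t) = 6t + 2.
Check: P(2) = 14. ✓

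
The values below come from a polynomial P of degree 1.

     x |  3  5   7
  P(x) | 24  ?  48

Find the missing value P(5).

The 2 known points determine the degree-1 polynomial uniquely.
Write P(x) = ax + b. Substituting each data point gives a linear system:
  3a + b = 24
  7a + b = 48
Solving the system yields a = 6, b = 6.
So P(x) = 6x + 6.
Then P(5) = 36.

36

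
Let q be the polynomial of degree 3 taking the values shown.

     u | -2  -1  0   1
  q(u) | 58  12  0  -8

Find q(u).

Write q(u) = au^3 + bu^2 + cu + d. Substituting each data point gives a linear system:
  -8a + 4b - 2c + d = 58
  -a + b - c + d = 12
  d = 0
  a + b + c + d = -8
Solving the system yields a = -5, b = 2, c = -5, d = 0.
So q(u) = -5u^3 + 2u^2 - 5u.
Check: q(-2) = 58. ✓

q(u) = -5u^3 + 2u^2 - 5u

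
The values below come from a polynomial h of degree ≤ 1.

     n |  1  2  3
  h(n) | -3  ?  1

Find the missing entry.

On equispaced nodes a degree-1 polynomial has vanishing second forward difference, so
  h(1) - 2·h(2) + h(3) = 0.
Substituting the known values and solving for h(2):
  -2·h(2) = 2
  h(2) = -1.

-1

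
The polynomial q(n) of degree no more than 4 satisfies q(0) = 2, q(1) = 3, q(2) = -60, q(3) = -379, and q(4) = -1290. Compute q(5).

-3273

Forward differences of the values at n = 0, 1, 2, 3, 4:
  q  : 2  3  -60  -379  -1290
  Δ  : 1  -63  -319  -911
  Δ^2: -64  -256  -592
  Δ^3: -192  -336
  Δ^4: -144
The fourth differences are constant, confirming degree 4.
Interpolating (Newton forward form) and evaluating at n = 5 gives q(5) = -3273.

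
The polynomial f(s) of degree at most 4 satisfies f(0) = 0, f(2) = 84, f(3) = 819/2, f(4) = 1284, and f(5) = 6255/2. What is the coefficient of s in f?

3

Write f(s) = as^4 + bs^3 + cs^2 + ds + e. Substituting each data point gives a linear system:
  e = 0
  16a + 8b + 4c + 2d + e = 84
  81a + 27b + 9c + 3d + e = 819/2
  256a + 64b + 16c + 4d + e = 1284
  625a + 125b + 25c + 5d + e = 6255/2
Solving the system yields a = 5, b = 0, c = -1/2, d = 3, e = 0.
So f(s) = 5s^4 - (1/2)s^2 + 3s.
The coefficient of s is 3.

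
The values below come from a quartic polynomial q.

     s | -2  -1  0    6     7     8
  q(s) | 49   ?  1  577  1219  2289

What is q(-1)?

The 5 known points determine the degree-4 polynomial uniquely.
Write q(s) = as^4 + bs^3 + cs^2 + ds + e. Substituting each data point gives a linear system:
  16a - 8b + 4c - 2d + e = 49
  e = 1
  1296a + 216b + 36c + 6d + e = 577
  2401a + 343b + 49c + 7d + e = 1219
  4096a + 512b + 64c + 8d + e = 2289
Solving the system yields a = 1, b = -4, c = 3, d = 6, e = 1.
So q(s) = s^4 - 4s^3 + 3s^2 + 6s + 1.
Then q(-1) = 3.

3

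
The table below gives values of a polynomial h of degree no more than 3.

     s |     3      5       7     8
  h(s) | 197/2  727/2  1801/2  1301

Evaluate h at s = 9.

3611/2

Using the Lagrange interpolation formula with nodes 3, 5, 7, 8:
  L_0(s) = (s - 5)(s - 7)(s - 8) / -40
  L_1(s) = (s - 3)(s - 7)(s - 8) / 12
  L_2(s) = (s - 3)(s - 5)(s - 8) / -8
  L_3(s) = (s - 3)(s - 5)(s - 7) / 15
Then h(s) = 197/2·L_0(s) + 727/2·L_1(s) + 1801/2·L_2(s) + 1301·L_3(s).
Expanding and collecting terms gives h(s) = 2s^3 + 4s^2 + (5/2)s + 1.
Evaluating at s = 9: h(9) = 3611/2.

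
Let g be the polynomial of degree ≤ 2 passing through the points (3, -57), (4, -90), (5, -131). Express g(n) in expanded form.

Using the Lagrange interpolation formula with nodes 3, 4, 5:
  L_0(n) = (n - 4)(n - 5) / 2
  L_1(n) = (n - 3)(n - 5) / -1
  L_2(n) = (n - 3)(n - 4) / 2
Then g(n) = -57·L_0(n) - 90·L_1(n) - 131·L_2(n).
Expanding and collecting terms gives g(n) = -4n^2 - 5n - 6.
Check: g(3) = -57. ✓

g(n) = -4n^2 - 5n - 6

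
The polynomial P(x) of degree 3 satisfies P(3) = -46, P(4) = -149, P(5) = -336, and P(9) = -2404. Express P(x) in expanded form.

P(x) = -4x^3 + 6x^2 + 3x - 1

Write P(x) = ax^3 + bx^2 + cx + d. Substituting each data point gives a linear system:
  27a + 9b + 3c + d = -46
  64a + 16b + 4c + d = -149
  125a + 25b + 5c + d = -336
  729a + 81b + 9c + d = -2404
Solving the system yields a = -4, b = 6, c = 3, d = -1.
So P(x) = -4x^3 + 6x^2 + 3x - 1.
Check: P(5) = -336. ✓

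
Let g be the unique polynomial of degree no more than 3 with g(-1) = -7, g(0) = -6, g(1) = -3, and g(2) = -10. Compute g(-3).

45

Forward differences of the values at n = -1, 0, 1, 2:
  g  : -7  -6  -3  -10
  Δ  : 1  3  -7
  Δ^2: 2  -10
  Δ^3: -12
The third differences are constant, confirming degree 3.
Interpolating (Newton forward form) and evaluating at n = -3 gives g(-3) = 45.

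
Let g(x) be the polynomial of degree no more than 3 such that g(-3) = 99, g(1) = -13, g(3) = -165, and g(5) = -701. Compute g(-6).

Using the Lagrange interpolation formula with nodes -3, 1, 3, 5:
  L_0(x) = (x - 1)(x - 3)(x - 5) / -192
  L_1(x) = (x + 3)(x - 3)(x - 5) / 32
  L_2(x) = (x + 3)(x - 1)(x - 5) / -24
  L_3(x) = (x + 3)(x - 1)(x - 3) / 64
Then g(x) = 99·L_0(x) - 13·L_1(x) - 165·L_2(x) - 701·L_3(x).
Expanding and collecting terms gives g(x) = -5x³ - 3x² + x - 6.
Evaluating at x = -6: g(-6) = 960.

960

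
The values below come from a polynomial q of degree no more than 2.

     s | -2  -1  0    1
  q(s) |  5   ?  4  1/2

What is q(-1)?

11/2

On equispaced nodes a degree-2 polynomial has vanishing third forward difference, so
  - q(-2) + 3·q(-1) - 3·q(0) + q(1) = 0.
Substituting the known values and solving for q(-1):
  3·q(-1) = 33/2
  q(-1) = 11/2.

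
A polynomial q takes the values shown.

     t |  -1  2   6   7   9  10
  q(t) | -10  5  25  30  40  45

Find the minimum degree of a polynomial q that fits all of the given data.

1

Divided differences on the nodes -1, 2, 6, 7, 9, 10:
  order 0: -10  5  25  30  40  45
  order 1: 5  5  5  5  5
  order 2: 0  0  0  0
  order 3: 0  0  0
  order 4: 0  0
  order 5: 0
The order-1 divided differences are all 5 (nonzero) and every higher order vanishes, so the data lies on a polynomial of degree exactly 1.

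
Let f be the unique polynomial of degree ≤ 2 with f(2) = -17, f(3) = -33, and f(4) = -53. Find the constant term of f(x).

3

Write f(x) = ax^2 + bx + c. Substituting each data point gives a linear system:
  4a + 2b + c = -17
  9a + 3b + c = -33
  16a + 4b + c = -53
Solving the system yields a = -2, b = -6, c = 3.
So f(x) = -2x² - 6x + 3.
The constant term is 3.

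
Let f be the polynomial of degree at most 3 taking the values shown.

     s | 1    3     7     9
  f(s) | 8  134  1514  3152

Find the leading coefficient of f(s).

4

Write f(s) = as^3 + bs^2 + cs + d. Substituting each data point gives a linear system:
  a + b + c + d = 8
  27a + 9b + 3c + d = 134
  343a + 49b + 7c + d = 1514
  729a + 81b + 9c + d = 3152
Solving the system yields a = 4, b = 3, c = -1, d = 2.
So f(s) = 4s³ + 3s² - s + 2.
The leading coefficient is 4.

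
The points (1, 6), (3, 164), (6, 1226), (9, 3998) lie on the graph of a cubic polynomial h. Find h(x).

h(x) = 5x^3 + 5x^2 - 6x + 2

Write h(x) = ax^3 + bx^2 + cx + d. Substituting each data point gives a linear system:
  a + b + c + d = 6
  27a + 9b + 3c + d = 164
  216a + 36b + 6c + d = 1226
  729a + 81b + 9c + d = 3998
Solving the system yields a = 5, b = 5, c = -6, d = 2.
So h(x) = 5x^3 + 5x^2 - 6x + 2.
Check: h(6) = 1226. ✓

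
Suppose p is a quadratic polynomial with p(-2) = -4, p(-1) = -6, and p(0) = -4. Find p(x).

p(x) = 2x^2 + 4x - 4

Write p(x) = ax^2 + bx + c. Substituting each data point gives a linear system:
  4a - 2b + c = -4
  a - b + c = -6
  c = -4
Solving the system yields a = 2, b = 4, c = -4.
So p(x) = 2x² + 4x - 4.
Check: p(-1) = -6. ✓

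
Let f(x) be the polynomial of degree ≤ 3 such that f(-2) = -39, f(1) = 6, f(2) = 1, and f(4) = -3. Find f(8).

Using the Lagrange interpolation formula with nodes -2, 1, 2, 4:
  L_0(x) = (x - 1)(x - 2)(x - 4) / -72
  L_1(x) = (x + 2)(x - 2)(x - 4) / 9
  L_2(x) = (x + 2)(x - 1)(x - 4) / -8
  L_3(x) = (x + 2)(x - 1)(x - 2) / 36
Then f(x) = -39·L_0(x) + 6·L_1(x) + 1·L_2(x) - 3·L_3(x).
Expanding and collecting terms gives f(x) = x³ - 6x² + 6x + 5.
Evaluating at x = 8: f(8) = 181.

181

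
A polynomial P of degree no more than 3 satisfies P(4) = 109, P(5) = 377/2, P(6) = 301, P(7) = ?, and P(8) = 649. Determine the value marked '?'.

On equispaced nodes a degree-3 polynomial has vanishing fourth forward difference, so
  P(4) - 4·P(5) + 6·P(6) - 4·P(7) + P(8) = 0.
Substituting the known values and solving for P(7):
  -4·P(7) = -1810
  P(7) = 905/2.

905/2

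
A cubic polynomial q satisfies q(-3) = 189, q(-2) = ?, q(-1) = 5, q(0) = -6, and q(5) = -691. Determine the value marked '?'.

The 4 known points determine the degree-3 polynomial uniquely.
Write q(s) = as^3 + bs^2 + cs + d. Substituting each data point gives a linear system:
  -27a + 9b - 3c + d = 189
  -a + b - c + d = 5
  d = -6
  125a + 25b + 5c + d = -691
Solving the system yields a = -6, b = 3, c = -2, d = -6.
So q(s) = -6s^3 + 3s^2 - 2s - 6.
Then q(-2) = 58.

58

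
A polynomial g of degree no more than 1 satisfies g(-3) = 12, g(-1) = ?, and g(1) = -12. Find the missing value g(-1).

0

The 2 known points determine the degree-1 polynomial uniquely.
Write g(s) = as + b. Substituting each data point gives a linear system:
  -3a + b = 12
  a + b = -12
Solving the system yields a = -6, b = -6.
So g(s) = -6s - 6.
Then g(-1) = 0.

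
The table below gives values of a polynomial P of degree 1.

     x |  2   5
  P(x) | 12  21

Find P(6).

Write P(x) = ax + b. Substituting each data point gives a linear system:
  2a + b = 12
  5a + b = 21
Solving the system yields a = 3, b = 6.
So P(x) = 3x + 6.
Then P(6) = 24.

24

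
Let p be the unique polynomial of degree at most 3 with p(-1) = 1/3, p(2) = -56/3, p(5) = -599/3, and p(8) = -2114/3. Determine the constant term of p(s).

Write p(s) = as^3 + bs^2 + cs + d. Substituting each data point gives a linear system:
  -a + b - c + d = 1/3
  8a + 4b + 2c + d = -56/3
  125a + 25b + 5c + d = -599/3
  512a + 64b + 8c + d = -2114/3
Solving the system yields a = -1, b = -3, c = -1/3, d = 2.
So p(s) = -s^3 - 3s^2 - (1/3)s + 2.
The constant term is 2.

2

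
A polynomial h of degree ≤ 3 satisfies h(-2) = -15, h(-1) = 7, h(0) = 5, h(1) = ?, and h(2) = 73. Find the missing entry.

15

The 4 known points determine the degree-3 polynomial uniquely.
Write h(x) = ax^3 + bx^2 + cx + d. Substituting each data point gives a linear system:
  -8a + 4b - 2c + d = -15
  -a + b - c + d = 7
  d = 5
  8a + 4b + 2c + d = 73
Solving the system yields a = 6, b = 6, c = -2, d = 5.
So h(x) = 6x^3 + 6x^2 - 2x + 5.
Then h(1) = 15.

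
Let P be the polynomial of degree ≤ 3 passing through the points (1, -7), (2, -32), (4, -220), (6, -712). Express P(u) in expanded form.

Write P(u) = au^3 + bu^2 + cu + d. Substituting each data point gives a linear system:
  a + b + c + d = -7
  8a + 4b + 2c + d = -32
  64a + 16b + 4c + d = -220
  216a + 36b + 6c + d = -712
Solving the system yields a = -3, b = -2, c = 2, d = -4.
So P(u) = -3u^3 - 2u^2 + 2u - 4.
Check: P(1) = -7. ✓

P(u) = -3u^3 - 2u^2 + 2u - 4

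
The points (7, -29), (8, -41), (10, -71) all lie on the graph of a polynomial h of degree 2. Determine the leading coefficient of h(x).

-1

Write h(x) = ax^2 + bx + c. Substituting each data point gives a linear system:
  49a + 7b + c = -29
  64a + 8b + c = -41
  100a + 10b + c = -71
Solving the system yields a = -1, b = 3, c = -1.
So h(x) = -x² + 3x - 1.
The leading coefficient is -1.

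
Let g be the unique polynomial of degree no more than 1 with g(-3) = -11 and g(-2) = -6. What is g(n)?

g(n) = 5n + 4

Using the Lagrange interpolation formula with nodes -3, -2:
  L_0(n) = (n + 2) / -1
  L_1(n) = (n + 3) / 1
Then g(n) = -11·L_0(n) - 6·L_1(n).
Expanding and collecting terms gives g(n) = 5n + 4.
Check: g(-3) = -11. ✓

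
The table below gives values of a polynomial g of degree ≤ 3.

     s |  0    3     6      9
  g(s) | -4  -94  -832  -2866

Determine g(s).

g(s) = -4s^3 + 6s - 4

Using the Lagrange interpolation formula with nodes 0, 3, 6, 9:
  L_0(s) = (s - 3)(s - 6)(s - 9) / -162
  L_1(s) = s(s - 6)(s - 9) / 54
  L_2(s) = s(s - 3)(s - 9) / -54
  L_3(s) = s(s - 3)(s - 6) / 162
Then g(s) = -4·L_0(s) - 94·L_1(s) - 832·L_2(s) - 2866·L_3(s).
Expanding and collecting terms gives g(s) = -4s³ + 6s - 4.
Check: g(6) = -832. ✓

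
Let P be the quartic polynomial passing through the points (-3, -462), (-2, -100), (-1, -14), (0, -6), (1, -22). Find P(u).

P(u) = -6u^4 - 3u^3 - 6u^2 - u - 6

Write P(u) = au^4 + bu^3 + cu^2 + du + e. Substituting each data point gives a linear system:
  81a - 27b + 9c - 3d + e = -462
  16a - 8b + 4c - 2d + e = -100
  a - b + c - d + e = -14
  e = -6
  a + b + c + d + e = -22
Solving the system yields a = -6, b = -3, c = -6, d = -1, e = -6.
So P(u) = -6u^4 - 3u^3 - 6u^2 - u - 6.
Check: P(-1) = -14. ✓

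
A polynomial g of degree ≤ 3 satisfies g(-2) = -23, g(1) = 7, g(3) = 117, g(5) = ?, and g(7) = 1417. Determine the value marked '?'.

523

The 4 known points determine the degree-3 polynomial uniquely.
Write g(n) = an^3 + bn^2 + cn + d. Substituting each data point gives a linear system:
  -8a + 4b - 2c + d = -23
  a + b + c + d = 7
  27a + 9b + 3c + d = 117
  343a + 49b + 7c + d = 1417
Solving the system yields a = 4, b = 1, c = -1, d = 3.
So g(n) = 4n³ + n² - n + 3.
Then g(5) = 523.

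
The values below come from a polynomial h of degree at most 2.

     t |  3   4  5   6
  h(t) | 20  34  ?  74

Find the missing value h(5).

On equispaced nodes a degree-2 polynomial has vanishing third forward difference, so
  - h(3) + 3·h(4) - 3·h(5) + h(6) = 0.
Substituting the known values and solving for h(5):
  -3·h(5) = -156
  h(5) = 52.

52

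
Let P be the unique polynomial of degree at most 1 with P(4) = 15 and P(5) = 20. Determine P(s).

P(s) = 5s - 5

Using the Lagrange interpolation formula with nodes 4, 5:
  L_0(s) = (s - 5) / -1
  L_1(s) = (s - 4) / 1
Then P(s) = 15·L_0(s) + 20·L_1(s).
Expanding and collecting terms gives P(s) = 5s - 5.
Check: P(5) = 20. ✓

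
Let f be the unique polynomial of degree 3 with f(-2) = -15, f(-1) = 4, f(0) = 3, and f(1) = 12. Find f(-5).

-492

Write f(t) = at^3 + bt^2 + ct + d. Substituting each data point gives a linear system:
  -8a + 4b - 2c + d = -15
  -a + b - c + d = 4
  d = 3
  a + b + c + d = 12
Solving the system yields a = 5, b = 5, c = -1, d = 3.
So f(t) = 5t^3 + 5t^2 - t + 3.
Then f(-5) = -492.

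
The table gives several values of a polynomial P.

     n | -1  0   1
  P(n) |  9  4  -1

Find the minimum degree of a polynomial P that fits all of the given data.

Forward differences of the values at n = -1, 0, 1:
  P  : 9  4  -1
  Δ  : -5  -5
  Δ^2: 0
The first differences are constant (-5) and nonzero, while all higher differences vanish, so the minimal degree is 1.

1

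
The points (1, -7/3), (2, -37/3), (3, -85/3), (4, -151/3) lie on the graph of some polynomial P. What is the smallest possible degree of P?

2

Forward differences of the values at s = 1, 2, 3, 4:
  P  : -7/3  -37/3  -85/3  -151/3
  Δ  : -10  -16  -22
  Δ^2: -6  -6
  Δ^3: 0
The second differences are constant (-6) and nonzero, while all higher differences vanish, so the minimal degree is 2.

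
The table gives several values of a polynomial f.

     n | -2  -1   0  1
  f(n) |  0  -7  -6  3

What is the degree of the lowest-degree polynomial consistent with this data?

Forward differences of the values at n = -2, -1, 0, 1:
  f  : 0  -7  -6  3
  Δ  : -7  1  9
  Δ^2: 8  8
  Δ^3: 0
The second differences are constant (8) and nonzero, while all higher differences vanish, so the minimal degree is 2.

2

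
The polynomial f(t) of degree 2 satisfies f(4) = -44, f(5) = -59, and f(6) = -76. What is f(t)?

Write f(t) = at^2 + bt + c. Substituting each data point gives a linear system:
  16a + 4b + c = -44
  25a + 5b + c = -59
  36a + 6b + c = -76
Solving the system yields a = -1, b = -6, c = -4.
So f(t) = -t^2 - 6t - 4.
Check: f(4) = -44. ✓

f(t) = -t^2 - 6t - 4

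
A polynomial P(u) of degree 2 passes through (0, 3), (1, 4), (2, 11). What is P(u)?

Using the Lagrange interpolation formula with nodes 0, 1, 2:
  L_0(u) = (u - 1)(u - 2) / 2
  L_1(u) = u(u - 2) / -1
  L_2(u) = u(u - 1) / 2
Then P(u) = 3·L_0(u) + 4·L_1(u) + 11·L_2(u).
Expanding and collecting terms gives P(u) = 3u² - 2u + 3.
Check: P(1) = 4. ✓

P(u) = 3u^2 - 2u + 3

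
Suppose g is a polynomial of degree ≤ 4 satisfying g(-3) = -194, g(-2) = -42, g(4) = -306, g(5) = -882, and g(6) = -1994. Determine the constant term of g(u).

-2

Write g(u) = au^4 + bu^3 + cu^2 + du + e. Substituting each data point gives a linear system:
  81a - 27b + 9c - 3d + e = -194
  16a - 8b + 4c - 2d + e = -42
  256a + 64b + 16c + 4d + e = -306
  625a + 125b + 25c + 5d + e = -882
  1296a + 216b + 36c + 6d + e = -1994
Solving the system yields a = -2, b = 2, c = 4, d = 4, e = -2.
So g(u) = -2u⁴ + 2u³ + 4u² + 4u - 2.
The constant term is -2.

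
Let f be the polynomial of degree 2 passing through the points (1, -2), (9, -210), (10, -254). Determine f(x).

f(x) = -2x^2 - 6x + 6

Write f(x) = ax^2 + bx + c. Substituting each data point gives a linear system:
  a + b + c = -2
  81a + 9b + c = -210
  100a + 10b + c = -254
Solving the system yields a = -2, b = -6, c = 6.
So f(x) = -2x^2 - 6x + 6.
Check: f(1) = -2. ✓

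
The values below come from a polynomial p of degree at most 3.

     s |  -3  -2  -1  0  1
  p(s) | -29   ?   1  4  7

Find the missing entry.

-8

The 4 known points determine the degree-3 polynomial uniquely.
Write p(s) = as^3 + bs^2 + cs + d. Substituting each data point gives a linear system:
  -27a + 9b - 3c + d = -29
  -a + b - c + d = 1
  d = 4
  a + b + c + d = 7
Solving the system yields a = 1, b = 0, c = 2, d = 4.
So p(s) = s³ + 2s + 4.
Then p(-2) = -8.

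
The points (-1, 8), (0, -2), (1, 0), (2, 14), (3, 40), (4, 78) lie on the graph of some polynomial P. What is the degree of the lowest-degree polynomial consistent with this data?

Forward differences of the values at t = -1, 0, 1, 2, 3, 4:
  P  : 8  -2  0  14  40  78
  Δ  : -10  2  14  26  38
  Δ^2: 12  12  12  12
  Δ^3: 0  0  0
  Δ^4: 0  0
  Δ^5: 0
The second differences are constant (12) and nonzero, while all higher differences vanish, so the minimal degree is 2.

2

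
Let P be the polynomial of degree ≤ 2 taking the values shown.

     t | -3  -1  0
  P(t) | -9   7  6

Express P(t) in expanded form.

Using the Lagrange interpolation formula with nodes -3, -1, 0:
  L_0(t) = (t + 1)t / 6
  L_1(t) = (t + 3)t / -2
  L_2(t) = (t + 3)(t + 1) / 3
Then P(t) = -9·L_0(t) + 7·L_1(t) + 6·L_2(t).
Expanding and collecting terms gives P(t) = -3t² - 4t + 6.
Check: P(-1) = 7. ✓

P(t) = -3t^2 - 4t + 6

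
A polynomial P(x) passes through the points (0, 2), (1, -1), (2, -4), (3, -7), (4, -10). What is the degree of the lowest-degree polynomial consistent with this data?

1

Forward differences of the values at x = 0, 1, 2, 3, 4:
  P  : 2  -1  -4  -7  -10
  Δ  : -3  -3  -3  -3
  Δ^2: 0  0  0
  Δ^3: 0  0
  Δ^4: 0
The first differences are constant (-3) and nonzero, while all higher differences vanish, so the minimal degree is 1.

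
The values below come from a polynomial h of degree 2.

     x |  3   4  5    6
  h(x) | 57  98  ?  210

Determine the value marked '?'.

149

The 3 known points determine the degree-2 polynomial uniquely.
Write h(x) = ax^2 + bx + c. Substituting each data point gives a linear system:
  9a + 3b + c = 57
  16a + 4b + c = 98
  36a + 6b + c = 210
Solving the system yields a = 5, b = 6, c = -6.
So h(x) = 5x^2 + 6x - 6.
Then h(5) = 149.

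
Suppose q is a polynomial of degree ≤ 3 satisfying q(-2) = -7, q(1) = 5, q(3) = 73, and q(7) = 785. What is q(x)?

q(x) = 2x^3 + 2x^2 + 1

Using the Lagrange interpolation formula with nodes -2, 1, 3, 7:
  L_0(x) = (x - 1)(x - 3)(x - 7) / -135
  L_1(x) = (x + 2)(x - 3)(x - 7) / 36
  L_2(x) = (x + 2)(x - 1)(x - 7) / -40
  L_3(x) = (x + 2)(x - 1)(x - 3) / 216
Then q(x) = -7·L_0(x) + 5·L_1(x) + 73·L_2(x) + 785·L_3(x).
Expanding and collecting terms gives q(x) = 2x³ + 2x² + 1.
Check: q(7) = 785. ✓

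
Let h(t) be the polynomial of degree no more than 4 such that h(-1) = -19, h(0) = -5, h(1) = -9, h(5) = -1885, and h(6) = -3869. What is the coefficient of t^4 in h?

-3

Write h(t) = at^4 + bt^3 + ct^2 + dt + e. Substituting each data point gives a linear system:
  a - b + c - d + e = -19
  e = -5
  a + b + c + d + e = -9
  625a + 125b + 25c + 5d + e = -1885
  1296a + 216b + 36c + 6d + e = -3869
Solving the system yields a = -3, b = 1, c = -6, d = 4, e = -5.
So h(t) = -3t⁴ + t³ - 6t² + 4t - 5.
The leading coefficient is -3.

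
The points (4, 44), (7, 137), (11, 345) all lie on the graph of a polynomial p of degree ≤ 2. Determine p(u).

Using the Lagrange interpolation formula with nodes 4, 7, 11:
  L_0(u) = (u - 7)(u - 11) / 21
  L_1(u) = (u - 4)(u - 11) / -12
  L_2(u) = (u - 4)(u - 7) / 28
Then p(u) = 44·L_0(u) + 137·L_1(u) + 345·L_2(u).
Expanding and collecting terms gives p(u) = 3u^2 - 2u + 4.
Check: p(4) = 44. ✓

p(u) = 3u^2 - 2u + 4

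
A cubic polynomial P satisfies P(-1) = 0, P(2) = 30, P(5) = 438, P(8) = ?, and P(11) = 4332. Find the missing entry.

On equispaced nodes a degree-3 polynomial has vanishing fourth forward difference, so
  P(-1) - 4·P(2) + 6·P(5) - 4·P(8) + P(11) = 0.
Substituting the known values and solving for P(8):
  -4·P(8) = -6840
  P(8) = 1710.

1710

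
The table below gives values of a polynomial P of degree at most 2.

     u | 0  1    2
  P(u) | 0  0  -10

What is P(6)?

-150

Write P(u) = au^2 + bu + c. Substituting each data point gives a linear system:
  c = 0
  a + b + c = 0
  4a + 2b + c = -10
Solving the system yields a = -5, b = 5, c = 0.
So P(u) = -5u^2 + 5u.
Then P(6) = -150.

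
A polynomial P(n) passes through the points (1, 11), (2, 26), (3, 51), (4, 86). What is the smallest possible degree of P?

2

Forward differences of the values at n = 1, 2, 3, 4:
  P  : 11  26  51  86
  Δ  : 15  25  35
  Δ^2: 10  10
  Δ^3: 0
The second differences are constant (10) and nonzero, while all higher differences vanish, so the minimal degree is 2.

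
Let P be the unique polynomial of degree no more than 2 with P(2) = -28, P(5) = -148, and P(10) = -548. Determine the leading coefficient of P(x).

Write P(x) = ax^2 + bx + c. Substituting each data point gives a linear system:
  4a + 2b + c = -28
  25a + 5b + c = -148
  100a + 10b + c = -548
Solving the system yields a = -5, b = -5, c = 2.
So P(x) = -5x² - 5x + 2.
The leading coefficient is -5.

-5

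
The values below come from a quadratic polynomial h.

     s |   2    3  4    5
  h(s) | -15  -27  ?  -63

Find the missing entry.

-43

The 3 known points determine the degree-2 polynomial uniquely.
Write h(s) = as^2 + bs + c. Substituting each data point gives a linear system:
  4a + 2b + c = -15
  9a + 3b + c = -27
  25a + 5b + c = -63
Solving the system yields a = -2, b = -2, c = -3.
So h(s) = -2s^2 - 2s - 3.
Then h(4) = -43.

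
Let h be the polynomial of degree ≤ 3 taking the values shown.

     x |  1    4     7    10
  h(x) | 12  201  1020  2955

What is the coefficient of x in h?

Write h(x) = ax^3 + bx^2 + cx + d. Substituting each data point gives a linear system:
  a + b + c + d = 12
  64a + 16b + 4c + d = 201
  343a + 49b + 7c + d = 1020
  1000a + 100b + 10c + d = 2955
Solving the system yields a = 3, b = -1, c = 5, d = 5.
So h(x) = 3x^3 - x^2 + 5x + 5.
The coefficient of x is 5.

5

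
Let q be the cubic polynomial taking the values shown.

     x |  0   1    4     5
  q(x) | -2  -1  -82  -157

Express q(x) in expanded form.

q(x) = -x^3 - 2x^2 + 4x - 2

Write q(x) = ax^3 + bx^2 + cx + d. Substituting each data point gives a linear system:
  d = -2
  a + b + c + d = -1
  64a + 16b + 4c + d = -82
  125a + 25b + 5c + d = -157
Solving the system yields a = -1, b = -2, c = 4, d = -2.
So q(x) = -x^3 - 2x^2 + 4x - 2.
Check: q(1) = -1. ✓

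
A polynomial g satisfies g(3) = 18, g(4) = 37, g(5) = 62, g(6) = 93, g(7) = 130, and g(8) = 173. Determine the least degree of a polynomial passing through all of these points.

Forward differences of the values at s = 3, 4, 5, 6, 7, 8:
  g  : 18  37  62  93  130  173
  Δ  : 19  25  31  37  43
  Δ^2: 6  6  6  6
  Δ^3: 0  0  0
  Δ^4: 0  0
  Δ^5: 0
The second differences are constant (6) and nonzero, while all higher differences vanish, so the minimal degree is 2.

2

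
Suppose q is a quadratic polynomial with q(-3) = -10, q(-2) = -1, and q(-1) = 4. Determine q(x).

q(x) = -2x^2 - x + 5

Write q(x) = ax^2 + bx + c. Substituting each data point gives a linear system:
  9a - 3b + c = -10
  4a - 2b + c = -1
  a - b + c = 4
Solving the system yields a = -2, b = -1, c = 5.
So q(x) = -2x^2 - x + 5.
Check: q(-3) = -10. ✓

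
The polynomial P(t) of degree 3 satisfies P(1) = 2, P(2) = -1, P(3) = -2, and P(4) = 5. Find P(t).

P(t) = t^3 - 5t^2 + 5t + 1

Using the Lagrange interpolation formula with nodes 1, 2, 3, 4:
  L_0(t) = (t - 2)(t - 3)(t - 4) / -6
  L_1(t) = (t - 1)(t - 3)(t - 4) / 2
  L_2(t) = (t - 1)(t - 2)(t - 4) / -2
  L_3(t) = (t - 1)(t - 2)(t - 3) / 6
Then P(t) = 2·L_0(t) - 1·L_1(t) - 2·L_2(t) + 5·L_3(t).
Expanding and collecting terms gives P(t) = t^3 - 5t^2 + 5t + 1.
Check: P(4) = 5. ✓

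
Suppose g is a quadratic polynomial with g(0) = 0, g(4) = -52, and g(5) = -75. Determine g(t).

Write g(t) = at^2 + bt + c. Substituting each data point gives a linear system:
  c = 0
  16a + 4b + c = -52
  25a + 5b + c = -75
Solving the system yields a = -2, b = -5, c = 0.
So g(t) = -2t² - 5t.
Check: g(4) = -52. ✓

g(t) = -2t^2 - 5t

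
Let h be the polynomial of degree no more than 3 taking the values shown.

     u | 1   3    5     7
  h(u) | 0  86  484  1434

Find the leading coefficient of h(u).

5

Write h(u) = au^3 + bu^2 + cu + d. Substituting each data point gives a linear system:
  a + b + c + d = 0
  27a + 9b + 3c + d = 86
  125a + 25b + 5c + d = 484
  343a + 49b + 7c + d = 1434
Solving the system yields a = 5, b = -6, c = 2, d = -1.
So h(u) = 5u³ - 6u² + 2u - 1.
The leading coefficient is 5.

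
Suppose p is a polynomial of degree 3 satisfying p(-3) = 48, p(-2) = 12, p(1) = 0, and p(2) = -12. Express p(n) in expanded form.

Using the Lagrange interpolation formula with nodes -3, -2, 1, 2:
  L_0(n) = (n + 2)(n - 1)(n - 2) / -20
  L_1(n) = (n + 3)(n - 1)(n - 2) / 12
  L_2(n) = (n + 3)(n + 2)(n - 2) / -12
  L_3(n) = (n + 3)(n + 2)(n - 1) / 20
Then p(n) = 48·L_0(n) + 12·L_1(n) + 0·L_2(n) - 12·L_3(n).
Expanding and collecting terms gives p(n) = -2n^3 + 2n.
Check: p(1) = 0. ✓

p(n) = -2n^3 + 2n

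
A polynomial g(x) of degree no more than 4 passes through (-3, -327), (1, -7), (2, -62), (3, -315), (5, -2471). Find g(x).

g(x) = -4x^4 + x^2 + 2x - 6

Write g(x) = ax^4 + bx^3 + cx^2 + dx + e. Substituting each data point gives a linear system:
  81a - 27b + 9c - 3d + e = -327
  a + b + c + d + e = -7
  16a + 8b + 4c + 2d + e = -62
  81a + 27b + 9c + 3d + e = -315
  625a + 125b + 25c + 5d + e = -2471
Solving the system yields a = -4, b = 0, c = 1, d = 2, e = -6.
So g(x) = -4x⁴ + x² + 2x - 6.
Check: g(2) = -62. ✓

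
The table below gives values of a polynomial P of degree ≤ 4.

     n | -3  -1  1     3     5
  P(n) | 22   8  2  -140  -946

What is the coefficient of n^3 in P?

-3

Write P(n) = an^4 + bn^3 + cn^2 + dn + e. Substituting each data point gives a linear system:
  81a - 27b + 9c - 3d + e = 22
  a - b + c - d + e = 8
  a + b + c + d + e = 2
  81a + 27b + 9c + 3d + e = -140
  625a + 125b + 25c + 5d + e = -946
Solving the system yields a = -1, b = -3, c = 2, d = 0, e = 4.
So P(n) = -n⁴ - 3n³ + 2n² + 4.
The coefficient of n^3 is -3.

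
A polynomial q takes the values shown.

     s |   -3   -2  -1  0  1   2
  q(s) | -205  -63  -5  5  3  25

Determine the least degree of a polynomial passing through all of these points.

Forward differences of the values at s = -3, -2, -1, 0, 1, 2:
  q  : -205  -63  -5  5  3  25
  Δ  : 142  58  10  -2  22
  Δ^2: -84  -48  -12  24
  Δ^3: 36  36  36
  Δ^4: 0  0
  Δ^5: 0
The third differences are constant (36) and nonzero, while all higher differences vanish, so the minimal degree is 3.

3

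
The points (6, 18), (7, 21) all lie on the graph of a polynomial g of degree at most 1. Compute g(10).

30

Write g(t) = at + b. Substituting each data point gives a linear system:
  6a + b = 18
  7a + b = 21
Solving the system yields a = 3, b = 0.
So g(t) = 3t.
Then g(10) = 30.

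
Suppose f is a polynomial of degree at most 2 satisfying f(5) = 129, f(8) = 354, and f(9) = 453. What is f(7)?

267

Write f(x) = ax^2 + bx + c. Substituting each data point gives a linear system:
  25a + 5b + c = 129
  64a + 8b + c = 354
  81a + 9b + c = 453
Solving the system yields a = 6, b = -3, c = -6.
So f(x) = 6x^2 - 3x - 6.
Then f(7) = 267.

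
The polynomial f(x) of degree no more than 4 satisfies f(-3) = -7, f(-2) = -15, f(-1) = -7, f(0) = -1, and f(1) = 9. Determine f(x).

Write f(x) = ax^4 + bx^3 + cx^2 + dx + e. Substituting each data point gives a linear system:
  81a - 27b + 9c - 3d + e = -7
  16a - 8b + 4c - 2d + e = -15
  a - b + c - d + e = -7
  e = -1
  a + b + c + d + e = 9
Solving the system yields a = 1, b = 3, c = 1, d = 5, e = -1.
So f(x) = x^4 + 3x^3 + x^2 + 5x - 1.
Check: f(-2) = -15. ✓

f(x) = x^4 + 3x^3 + x^2 + 5x - 1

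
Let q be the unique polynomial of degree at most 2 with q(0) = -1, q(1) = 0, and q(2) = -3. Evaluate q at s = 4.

-21

Write q(s) = as^2 + bs + c. Substituting each data point gives a linear system:
  c = -1
  a + b + c = 0
  4a + 2b + c = -3
Solving the system yields a = -2, b = 3, c = -1.
So q(s) = -2s² + 3s - 1.
Then q(4) = -21.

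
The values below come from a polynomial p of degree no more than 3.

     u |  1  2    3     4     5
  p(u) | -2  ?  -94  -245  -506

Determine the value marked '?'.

-23

The 4 known points determine the degree-3 polynomial uniquely.
Write p(u) = au^3 + bu^2 + cu + d. Substituting each data point gives a linear system:
  a + b + c + d = -2
  27a + 9b + 3c + d = -94
  64a + 16b + 4c + d = -245
  125a + 25b + 5c + d = -506
Solving the system yields a = -5, b = 5, c = -1, d = -1.
So p(u) = -5u³ + 5u² - u - 1.
Then p(2) = -23.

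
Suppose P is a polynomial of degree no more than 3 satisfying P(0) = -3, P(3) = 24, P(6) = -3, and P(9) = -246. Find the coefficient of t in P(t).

Write P(t) = at^3 + bt^2 + ct + d. Substituting each data point gives a linear system:
  d = -3
  27a + 9b + 3c + d = 24
  216a + 36b + 6c + d = -3
  729a + 81b + 9c + d = -246
Solving the system yields a = -1, b = 6, c = 0, d = -3.
So P(t) = -t^3 + 6t^2 - 3.
The coefficient of t is 0.

0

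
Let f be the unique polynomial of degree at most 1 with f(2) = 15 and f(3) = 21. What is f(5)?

Using the Lagrange interpolation formula with nodes 2, 3:
  L_0(x) = (x - 3) / -1
  L_1(x) = (x - 2) / 1
Then f(x) = 15·L_0(x) + 21·L_1(x).
Expanding and collecting terms gives f(x) = 6x + 3.
Evaluating at x = 5: f(5) = 33.

33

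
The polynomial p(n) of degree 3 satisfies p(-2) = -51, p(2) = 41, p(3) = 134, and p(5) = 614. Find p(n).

Using the Lagrange interpolation formula with nodes -2, 2, 3, 5:
  L_0(n) = (n - 2)(n - 3)(n - 5) / -140
  L_1(n) = (n + 2)(n - 3)(n - 5) / 12
  L_2(n) = (n + 2)(n - 2)(n - 5) / -10
  L_3(n) = (n + 2)(n - 2)(n - 3) / 42
Then p(n) = -51·L_0(n) + 41·L_1(n) + 134·L_2(n) + 614·L_3(n).
Expanding and collecting terms gives p(n) = 5n^3 - n^2 + 3n - 1.
Check: p(-2) = -51. ✓

p(n) = 5n^3 - n^2 + 3n - 1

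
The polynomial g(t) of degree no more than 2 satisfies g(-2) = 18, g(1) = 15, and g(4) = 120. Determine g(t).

g(t) = 6t^2 + 5t + 4

Write g(t) = at^2 + bt + c. Substituting each data point gives a linear system:
  4a - 2b + c = 18
  a + b + c = 15
  16a + 4b + c = 120
Solving the system yields a = 6, b = 5, c = 4.
So g(t) = 6t² + 5t + 4.
Check: g(-2) = 18. ✓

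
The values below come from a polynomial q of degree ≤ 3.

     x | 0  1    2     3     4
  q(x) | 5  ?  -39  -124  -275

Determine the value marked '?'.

On equispaced nodes a degree-3 polynomial has vanishing fourth forward difference, so
  q(0) - 4·q(1) + 6·q(2) - 4·q(3) + q(4) = 0.
Substituting the known values and solving for q(1):
  -4·q(1) = 8
  q(1) = -2.

-2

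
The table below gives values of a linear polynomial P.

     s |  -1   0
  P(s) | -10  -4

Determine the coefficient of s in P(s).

6

Write P(s) = as + b. Substituting each data point gives a linear system:
  -a + b = -10
  b = -4
Solving the system yields a = 6, b = -4.
So P(s) = 6s - 4.
The leading coefficient is 6.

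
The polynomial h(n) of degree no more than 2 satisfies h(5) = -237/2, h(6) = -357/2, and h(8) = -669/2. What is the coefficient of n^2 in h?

Write h(n) = an^2 + bn + c. Substituting each data point gives a linear system:
  25a + 5b + c = -237/2
  36a + 6b + c = -357/2
  64a + 8b + c = -669/2
Solving the system yields a = -6, b = 6, c = 3/2.
So h(n) = -6n^2 + 6n + 3/2.
The leading coefficient is -6.

-6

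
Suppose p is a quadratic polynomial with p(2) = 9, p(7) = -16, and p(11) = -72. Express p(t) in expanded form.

p(t) = -t^2 + 4t + 5

Using the Lagrange interpolation formula with nodes 2, 7, 11:
  L_0(t) = (t - 7)(t - 11) / 45
  L_1(t) = (t - 2)(t - 11) / -20
  L_2(t) = (t - 2)(t - 7) / 36
Then p(t) = 9·L_0(t) - 16·L_1(t) - 72·L_2(t).
Expanding and collecting terms gives p(t) = -t² + 4t + 5.
Check: p(7) = -16. ✓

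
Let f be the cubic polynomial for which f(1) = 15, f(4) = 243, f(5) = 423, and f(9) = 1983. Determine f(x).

f(x) = 2x^3 + 6x^2 + 4x + 3

Using the Lagrange interpolation formula with nodes 1, 4, 5, 9:
  L_0(x) = (x - 4)(x - 5)(x - 9) / -96
  L_1(x) = (x - 1)(x - 5)(x - 9) / 15
  L_2(x) = (x - 1)(x - 4)(x - 9) / -16
  L_3(x) = (x - 1)(x - 4)(x - 5) / 160
Then f(x) = 15·L_0(x) + 243·L_1(x) + 423·L_2(x) + 1983·L_3(x).
Expanding and collecting terms gives f(x) = 2x^3 + 6x^2 + 4x + 3.
Check: f(9) = 1983. ✓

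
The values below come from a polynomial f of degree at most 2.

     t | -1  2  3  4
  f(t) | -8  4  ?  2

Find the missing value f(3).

4

The 3 known points determine the degree-2 polynomial uniquely.
Write f(t) = at^2 + bt + c. Substituting each data point gives a linear system:
  a - b + c = -8
  4a + 2b + c = 4
  16a + 4b + c = 2
Solving the system yields a = -1, b = 5, c = -2.
So f(t) = -t^2 + 5t - 2.
Then f(3) = 4.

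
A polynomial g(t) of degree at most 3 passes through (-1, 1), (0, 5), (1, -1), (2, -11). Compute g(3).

-19

Write g(t) = at^3 + bt^2 + ct + d. Substituting each data point gives a linear system:
  -a + b - c + d = 1
  d = 5
  a + b + c + d = -1
  8a + 4b + 2c + d = -11
Solving the system yields a = 1, b = -5, c = -2, d = 5.
So g(t) = t^3 - 5t^2 - 2t + 5.
Then g(3) = -19.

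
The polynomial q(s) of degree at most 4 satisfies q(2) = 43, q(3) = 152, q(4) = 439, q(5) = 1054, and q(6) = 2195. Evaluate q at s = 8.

Forward differences of the values at s = 2, 3, 4, 5, 6:
  q  : 43  152  439  1054  2195
  Δ  : 109  287  615  1141
  Δ^2: 178  328  526
  Δ^3: 150  198
  Δ^4: 48
The fourth differences are constant, confirming degree 4.
Interpolating (Newton forward form) and evaluating at s = 8 gives q(8) = 7087.

7087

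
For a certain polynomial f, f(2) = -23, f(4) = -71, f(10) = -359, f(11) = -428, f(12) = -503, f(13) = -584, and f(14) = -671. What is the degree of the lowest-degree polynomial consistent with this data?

Divided differences on the nodes 2, 4, 10, 11, 12, 13, 14:
  order 0: -23  -71  -359  -428  -503  -584  -671
  order 1: -24  -48  -69  -75  -81  -87
  order 2: -3  -3  -3  -3  -3
  order 3: 0  0  0  0
  order 4: 0  0  0
  order 5: 0  0
  order 6: 0
The order-2 divided differences are all -3 (nonzero) and every higher order vanishes, so the data lies on a polynomial of degree exactly 2.

2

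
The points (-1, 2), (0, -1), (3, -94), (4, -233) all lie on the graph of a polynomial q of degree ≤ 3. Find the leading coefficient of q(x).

-4

Write q(x) = ax^3 + bx^2 + cx + d. Substituting each data point gives a linear system:
  -a + b - c + d = 2
  d = -1
  27a + 9b + 3c + d = -94
  64a + 16b + 4c + d = -233
Solving the system yields a = -4, b = 1, c = 2, d = -1.
So q(x) = -4x^3 + x^2 + 2x - 1.
The leading coefficient is -4.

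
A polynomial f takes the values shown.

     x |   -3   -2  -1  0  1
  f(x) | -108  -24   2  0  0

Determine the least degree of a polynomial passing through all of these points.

3

Forward differences of the values at x = -3, -2, -1, 0, 1:
  f  : -108  -24  2  0  0
  Δ  : 84  26  -2  0
  Δ^2: -58  -28  2
  Δ^3: 30  30
  Δ^4: 0
The third differences are constant (30) and nonzero, while all higher differences vanish, so the minimal degree is 3.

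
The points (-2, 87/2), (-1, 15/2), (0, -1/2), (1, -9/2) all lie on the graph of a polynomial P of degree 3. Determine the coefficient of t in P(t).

-2

Write P(t) = at^3 + bt^2 + ct + d. Substituting each data point gives a linear system:
  -8a + 4b - 2c + d = 87/2
  -a + b - c + d = 15/2
  d = -1/2
  a + b + c + d = -9/2
Solving the system yields a = -4, b = 2, c = -2, d = -1/2.
So P(t) = -4t^3 + 2t^2 - 2t - 1/2.
The coefficient of t is -2.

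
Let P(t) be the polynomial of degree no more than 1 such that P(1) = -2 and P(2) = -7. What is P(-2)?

13

Using the Lagrange interpolation formula with nodes 1, 2:
  L_0(t) = (t - 2) / -1
  L_1(t) = (t - 1) / 1
Then P(t) = -2·L_0(t) - 7·L_1(t).
Expanding and collecting terms gives P(t) = -5t + 3.
Evaluating at t = -2: P(-2) = 13.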